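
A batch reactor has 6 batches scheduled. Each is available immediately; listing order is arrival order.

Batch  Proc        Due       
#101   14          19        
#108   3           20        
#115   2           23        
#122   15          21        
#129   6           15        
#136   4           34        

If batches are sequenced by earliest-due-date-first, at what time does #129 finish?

6

EDD (increasing due date): #129 #101 #108 #122 #115 #136.
#129: 0→6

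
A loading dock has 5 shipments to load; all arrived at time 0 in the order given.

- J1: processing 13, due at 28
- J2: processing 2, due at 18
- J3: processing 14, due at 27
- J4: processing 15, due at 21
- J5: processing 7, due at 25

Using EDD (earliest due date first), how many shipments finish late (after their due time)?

2

EDD (increasing due date): J2 J4 J5 J3 J1.
J2: 0→2, due 18, tardiness 0
J4: 2→17, due 21, tardiness 0
J5: 17→24, due 25, tardiness 0
J3: 24→38, due 27, tardiness 11
J1: 38→51, due 28, tardiness 23
Late shipments: 2.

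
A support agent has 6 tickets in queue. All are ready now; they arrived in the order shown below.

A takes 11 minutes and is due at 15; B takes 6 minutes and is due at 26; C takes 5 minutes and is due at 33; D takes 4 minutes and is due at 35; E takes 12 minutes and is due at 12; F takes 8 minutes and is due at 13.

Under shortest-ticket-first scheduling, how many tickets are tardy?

3

SPT (increasing processing time): D C B F A E.
D: 0→4, due 35, tardiness 0
C: 4→9, due 33, tardiness 0
B: 9→15, due 26, tardiness 0
F: 15→23, due 13, tardiness 10
A: 23→34, due 15, tardiness 19
E: 34→46, due 12, tardiness 34
Late tickets: 3.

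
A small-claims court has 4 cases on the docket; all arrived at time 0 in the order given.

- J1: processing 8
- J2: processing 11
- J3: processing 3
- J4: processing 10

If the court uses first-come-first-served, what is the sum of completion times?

FIFO (arrival order): J1 J2 J3 J4.
J1: 0→8
J2: 8→19
J3: 19→22
J4: 22→32
Sum = 8+19+22+32 = 81.

81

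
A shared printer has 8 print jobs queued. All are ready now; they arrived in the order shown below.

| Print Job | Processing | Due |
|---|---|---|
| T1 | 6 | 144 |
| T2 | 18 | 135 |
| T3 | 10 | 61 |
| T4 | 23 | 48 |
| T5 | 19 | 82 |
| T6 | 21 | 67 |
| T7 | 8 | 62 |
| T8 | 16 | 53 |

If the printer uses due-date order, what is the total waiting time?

458

EDD (increasing due date): T4 T8 T3 T7 T6 T5 T2 T1.
T4: waits 0, runs 0→23
T8: waits 23, runs 23→39
T3: waits 39, runs 39→49
T7: waits 49, runs 49→57
T6: waits 57, runs 57→78
T5: waits 78, runs 78→97
T2: waits 97, runs 97→115
T1: waits 115, runs 115→121
Sum = 0+23+39+49+57+78+97+115 = 458.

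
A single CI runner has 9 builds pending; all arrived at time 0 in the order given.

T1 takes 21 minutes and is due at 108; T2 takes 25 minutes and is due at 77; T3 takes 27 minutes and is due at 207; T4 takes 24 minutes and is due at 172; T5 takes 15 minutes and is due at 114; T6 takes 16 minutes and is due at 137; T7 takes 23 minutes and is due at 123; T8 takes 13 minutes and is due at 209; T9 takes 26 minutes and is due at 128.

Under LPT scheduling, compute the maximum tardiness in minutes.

63

LPT (decreasing processing time): T3 T9 T2 T4 T7 T1 T6 T5 T8.
T3: 0→27, due 207, tardiness 0
T9: 27→53, due 128, tardiness 0
T2: 53→78, due 77, tardiness 1
T4: 78→102, due 172, tardiness 0
T7: 102→125, due 123, tardiness 2
T1: 125→146, due 108, tardiness 38
T6: 146→162, due 137, tardiness 25
T5: 162→177, due 114, tardiness 63
T8: 177→190, due 209, tardiness 0
Maximum = 63.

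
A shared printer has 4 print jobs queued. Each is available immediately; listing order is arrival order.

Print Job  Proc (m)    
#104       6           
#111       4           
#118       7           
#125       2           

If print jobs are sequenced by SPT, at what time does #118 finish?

SPT (increasing processing time): #125 #111 #104 #118.
#125: 0→2
#111: 2→6
#104: 6→12
#118: 12→19

19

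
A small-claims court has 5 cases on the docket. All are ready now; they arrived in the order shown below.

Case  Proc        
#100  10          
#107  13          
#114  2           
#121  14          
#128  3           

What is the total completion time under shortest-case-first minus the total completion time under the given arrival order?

-47

SPT (increasing processing time): #114 #128 #100 #107 #121.
#114: 0→2
#128: 2→5
#100: 5→15
#107: 15→28
#121: 28→42
Sum = 2+5+15+28+42 = 92.
FIFO (arrival order): #100 #107 #114 #121 #128.
#100: 0→10
#107: 10→23
#114: 23→25
#121: 25→39
#128: 39→42
Sum = 10+23+25+39+42 = 139.
Difference = 92 − 139 = -47.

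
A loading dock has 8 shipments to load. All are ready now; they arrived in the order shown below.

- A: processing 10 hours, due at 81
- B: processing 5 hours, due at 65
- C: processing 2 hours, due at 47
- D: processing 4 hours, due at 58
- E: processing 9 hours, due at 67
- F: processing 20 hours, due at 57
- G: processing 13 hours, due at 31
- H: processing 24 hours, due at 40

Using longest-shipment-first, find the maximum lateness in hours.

40

LPT (decreasing processing time): H F G A E B D C.
H: 0→24, due 40, lateness -16
F: 24→44, due 57, lateness -13
G: 44→57, due 31, lateness 26
A: 57→67, due 81, lateness -14
E: 67→76, due 67, lateness 9
B: 76→81, due 65, lateness 16
D: 81→85, due 58, lateness 27
C: 85→87, due 47, lateness 40
Maximum = 40.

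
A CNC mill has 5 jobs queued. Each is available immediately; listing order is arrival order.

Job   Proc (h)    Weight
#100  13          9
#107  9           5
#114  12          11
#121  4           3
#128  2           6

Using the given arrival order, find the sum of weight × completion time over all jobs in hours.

955

FIFO (arrival order): #100 #107 #114 #121 #128.
#100: finishes 13, weight 9, w·C = 117
#107: finishes 22, weight 5, w·C = 110
#114: finishes 34, weight 11, w·C = 374
#121: finishes 38, weight 3, w·C = 114
#128: finishes 40, weight 6, w·C = 240
Sum = 117+110+374+114+240 = 955.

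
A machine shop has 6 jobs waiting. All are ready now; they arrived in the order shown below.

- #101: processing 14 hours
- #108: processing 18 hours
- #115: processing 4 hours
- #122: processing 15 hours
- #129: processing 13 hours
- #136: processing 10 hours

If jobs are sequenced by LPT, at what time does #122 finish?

LPT (decreasing processing time): #108 #122 #101 #129 #136 #115.
#108: 0→18
#122: 18→33

33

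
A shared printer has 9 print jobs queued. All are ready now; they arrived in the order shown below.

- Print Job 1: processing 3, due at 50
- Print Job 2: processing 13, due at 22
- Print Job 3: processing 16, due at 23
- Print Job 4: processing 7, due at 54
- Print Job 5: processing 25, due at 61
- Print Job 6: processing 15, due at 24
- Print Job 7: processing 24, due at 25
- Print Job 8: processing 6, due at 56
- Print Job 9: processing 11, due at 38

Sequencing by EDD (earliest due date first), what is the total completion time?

EDD (increasing due date): Print Job 2 Print Job 3 Print Job 6 Print Job 7 Print Job 9 Print Job 1 Print Job 4 Print Job 8 Print Job 5.
Print Job 2: 0→13
Print Job 3: 13→29
Print Job 6: 29→44
Print Job 7: 44→68
Print Job 9: 68→79
Print Job 1: 79→82
Print Job 4: 82→89
Print Job 8: 89→95
Print Job 5: 95→120
Sum = 13+29+44+68+79+82+89+95+120 = 619.

619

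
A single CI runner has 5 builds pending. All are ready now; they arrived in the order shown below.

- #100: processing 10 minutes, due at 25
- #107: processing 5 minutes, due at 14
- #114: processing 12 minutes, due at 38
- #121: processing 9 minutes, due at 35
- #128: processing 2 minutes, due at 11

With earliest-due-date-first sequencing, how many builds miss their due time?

EDD (increasing due date): #128 #107 #100 #121 #114.
#128: 0→2, due 11, tardiness 0
#107: 2→7, due 14, tardiness 0
#100: 7→17, due 25, tardiness 0
#121: 17→26, due 35, tardiness 0
#114: 26→38, due 38, tardiness 0
Late builds: 0.

0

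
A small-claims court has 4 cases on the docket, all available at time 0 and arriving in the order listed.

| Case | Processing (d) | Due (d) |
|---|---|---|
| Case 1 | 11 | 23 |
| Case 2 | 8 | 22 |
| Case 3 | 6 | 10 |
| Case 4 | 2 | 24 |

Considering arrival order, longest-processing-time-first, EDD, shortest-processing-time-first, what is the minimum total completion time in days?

FIFO (arrival order): Case 1 Case 2 Case 3 Case 4.
Case 1: 0→11
Case 2: 11→19
Case 3: 19→25
Case 4: 25→27
Sum = 11+19+25+27 = 82.
LPT (decreasing processing time): Case 1 Case 2 Case 3 Case 4.
Case 1: 0→11
Case 2: 11→19
Case 3: 19→25
Case 4: 25→27
Sum = 11+19+25+27 = 82.
EDD (increasing due date): Case 3 Case 2 Case 1 Case 4.
Case 3: 0→6
Case 2: 6→14
Case 1: 14→25
Case 4: 25→27
Sum = 6+14+25+27 = 72.
SPT (increasing processing time): Case 4 Case 3 Case 2 Case 1.
Case 4: 0→2
Case 3: 2→8
Case 2: 8→16
Case 1: 16→27
Sum = 2+8+16+27 = 53.
FIFO 82, LPT 82, EDD 72, SPT 53 → minimum 53.

53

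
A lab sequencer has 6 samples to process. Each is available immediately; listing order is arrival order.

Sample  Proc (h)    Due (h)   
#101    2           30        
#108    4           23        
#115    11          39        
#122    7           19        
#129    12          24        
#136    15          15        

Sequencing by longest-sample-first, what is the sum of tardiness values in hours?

LPT (decreasing processing time): #136 #129 #115 #122 #108 #101.
#136: 0→15, due 15, tardiness 0
#129: 15→27, due 24, tardiness 3
#115: 27→38, due 39, tardiness 0
#122: 38→45, due 19, tardiness 26
#108: 45→49, due 23, tardiness 26
#101: 49→51, due 30, tardiness 21
Sum = 0+3+0+26+26+21 = 76.

76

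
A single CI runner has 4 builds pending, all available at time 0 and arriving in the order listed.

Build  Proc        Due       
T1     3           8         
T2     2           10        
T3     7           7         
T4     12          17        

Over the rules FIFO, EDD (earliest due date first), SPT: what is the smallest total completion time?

FIFO (arrival order): T1 T2 T3 T4.
T1: 0→3
T2: 3→5
T3: 5→12
T4: 12→24
Sum = 3+5+12+24 = 44.
EDD (increasing due date): T3 T1 T2 T4.
T3: 0→7
T1: 7→10
T2: 10→12
T4: 12→24
Sum = 7+10+12+24 = 53.
SPT (increasing processing time): T2 T1 T3 T4.
T2: 0→2
T1: 2→5
T3: 5→12
T4: 12→24
Sum = 2+5+12+24 = 43.
FIFO 44, EDD 53, SPT 43 → minimum 43.

43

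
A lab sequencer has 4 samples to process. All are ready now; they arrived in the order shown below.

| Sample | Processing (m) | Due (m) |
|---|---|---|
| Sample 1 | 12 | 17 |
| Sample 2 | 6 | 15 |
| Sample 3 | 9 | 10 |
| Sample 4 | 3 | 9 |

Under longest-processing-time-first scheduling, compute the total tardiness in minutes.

LPT (decreasing processing time): Sample 1 Sample 3 Sample 2 Sample 4.
Sample 1: 0→12, due 17, tardiness 0
Sample 3: 12→21, due 10, tardiness 11
Sample 2: 21→27, due 15, tardiness 12
Sample 4: 27→30, due 9, tardiness 21
Sum = 0+11+12+21 = 44.

44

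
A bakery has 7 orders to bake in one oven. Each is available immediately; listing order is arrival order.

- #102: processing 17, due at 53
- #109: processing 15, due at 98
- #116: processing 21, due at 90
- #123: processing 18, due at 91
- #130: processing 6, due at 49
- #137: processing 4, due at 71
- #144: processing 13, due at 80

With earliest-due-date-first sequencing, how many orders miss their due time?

0

EDD (increasing due date): #130 #102 #137 #144 #116 #123 #109.
#130: 0→6, due 49, tardiness 0
#102: 6→23, due 53, tardiness 0
#137: 23→27, due 71, tardiness 0
#144: 27→40, due 80, tardiness 0
#116: 40→61, due 90, tardiness 0
#123: 61→79, due 91, tardiness 0
#109: 79→94, due 98, tardiness 0
Late orders: 0.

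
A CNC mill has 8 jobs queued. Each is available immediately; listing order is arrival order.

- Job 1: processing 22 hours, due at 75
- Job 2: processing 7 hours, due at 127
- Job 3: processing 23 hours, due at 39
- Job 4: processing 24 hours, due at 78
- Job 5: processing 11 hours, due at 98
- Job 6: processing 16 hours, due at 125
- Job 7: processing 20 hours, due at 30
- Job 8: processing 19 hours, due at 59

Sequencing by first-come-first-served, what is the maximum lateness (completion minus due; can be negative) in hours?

93

FIFO (arrival order): Job 1 Job 2 Job 3 Job 4 Job 5 Job 6 Job 7 Job 8.
Job 1: 0→22, due 75, lateness -53
Job 2: 22→29, due 127, lateness -98
Job 3: 29→52, due 39, lateness 13
Job 4: 52→76, due 78, lateness -2
Job 5: 76→87, due 98, lateness -11
Job 6: 87→103, due 125, lateness -22
Job 7: 103→123, due 30, lateness 93
Job 8: 123→142, due 59, lateness 83
Maximum = 93.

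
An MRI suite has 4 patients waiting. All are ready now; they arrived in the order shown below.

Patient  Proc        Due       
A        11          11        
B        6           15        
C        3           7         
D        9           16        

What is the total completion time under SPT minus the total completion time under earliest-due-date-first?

SPT (increasing processing time): C B D A.
C: 0→3
B: 3→9
D: 9→18
A: 18→29
Sum = 3+9+18+29 = 59.
EDD (increasing due date): C A B D.
C: 0→3
A: 3→14
B: 14→20
D: 20→29
Sum = 3+14+20+29 = 66.
Difference = 59 − 66 = -7.

-7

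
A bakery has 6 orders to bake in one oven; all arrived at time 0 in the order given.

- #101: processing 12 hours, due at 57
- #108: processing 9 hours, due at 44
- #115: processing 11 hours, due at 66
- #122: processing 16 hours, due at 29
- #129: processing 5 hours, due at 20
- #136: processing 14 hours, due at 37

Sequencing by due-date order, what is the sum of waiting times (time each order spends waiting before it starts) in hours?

161

EDD (increasing due date): #129 #122 #136 #108 #101 #115.
#129: waits 0, runs 0→5
#122: waits 5, runs 5→21
#136: waits 21, runs 21→35
#108: waits 35, runs 35→44
#101: waits 44, runs 44→56
#115: waits 56, runs 56→67
Sum = 0+5+21+35+44+56 = 161.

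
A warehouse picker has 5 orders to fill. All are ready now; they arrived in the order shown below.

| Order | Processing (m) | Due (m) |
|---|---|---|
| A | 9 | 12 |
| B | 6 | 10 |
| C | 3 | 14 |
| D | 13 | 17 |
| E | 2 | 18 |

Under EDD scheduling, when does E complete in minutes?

EDD (increasing due date): B A C D E.
B: 0→6
A: 6→15
C: 15→18
D: 18→31
E: 31→33

33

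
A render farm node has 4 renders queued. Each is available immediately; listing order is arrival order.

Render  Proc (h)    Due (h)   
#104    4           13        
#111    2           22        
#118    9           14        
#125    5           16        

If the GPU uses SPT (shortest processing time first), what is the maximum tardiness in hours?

6

SPT (increasing processing time): #111 #104 #125 #118.
#111: 0→2, due 22, tardiness 0
#104: 2→6, due 13, tardiness 0
#125: 6→11, due 16, tardiness 0
#118: 11→20, due 14, tardiness 6
Maximum = 6.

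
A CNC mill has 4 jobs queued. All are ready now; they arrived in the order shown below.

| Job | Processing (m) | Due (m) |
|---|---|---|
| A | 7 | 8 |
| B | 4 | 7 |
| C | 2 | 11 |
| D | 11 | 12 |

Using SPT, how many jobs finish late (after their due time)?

SPT (increasing processing time): C B A D.
C: 0→2, due 11, tardiness 0
B: 2→6, due 7, tardiness 0
A: 6→13, due 8, tardiness 5
D: 13→24, due 12, tardiness 12
Late jobs: 2.

2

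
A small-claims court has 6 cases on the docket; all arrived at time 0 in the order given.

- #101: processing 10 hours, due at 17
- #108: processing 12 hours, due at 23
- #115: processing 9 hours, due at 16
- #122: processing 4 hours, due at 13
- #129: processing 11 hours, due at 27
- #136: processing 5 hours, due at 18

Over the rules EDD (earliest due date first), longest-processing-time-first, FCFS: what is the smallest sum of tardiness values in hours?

EDD (increasing due date): #122 #115 #101 #136 #108 #129.
#122: 0→4, due 13, tardiness 0
#115: 4→13, due 16, tardiness 0
#101: 13→23, due 17, tardiness 6
#136: 23→28, due 18, tardiness 10
#108: 28→40, due 23, tardiness 17
#129: 40→51, due 27, tardiness 24
Sum = 0+0+6+10+17+24 = 57.
LPT (decreasing processing time): #108 #129 #101 #115 #136 #122.
#108: 0→12, due 23, tardiness 0
#129: 12→23, due 27, tardiness 0
#101: 23→33, due 17, tardiness 16
#115: 33→42, due 16, tardiness 26
#136: 42→47, due 18, tardiness 29
#122: 47→51, due 13, tardiness 38
Sum = 0+0+16+26+29+38 = 109.
FIFO (arrival order): #101 #108 #115 #122 #129 #136.
#101: 0→10, due 17, tardiness 0
#108: 10→22, due 23, tardiness 0
#115: 22→31, due 16, tardiness 15
#122: 31→35, due 13, tardiness 22
#129: 35→46, due 27, tardiness 19
#136: 46→51, due 18, tardiness 33
Sum = 0+0+15+22+19+33 = 89.
EDD 57, LPT 109, FIFO 89 → minimum 57.

57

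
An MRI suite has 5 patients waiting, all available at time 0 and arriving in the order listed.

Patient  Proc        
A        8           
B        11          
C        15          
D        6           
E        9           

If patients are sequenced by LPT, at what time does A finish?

43

LPT (decreasing processing time): C B E A D.
C: 0→15
B: 15→26
E: 26→35
A: 35→43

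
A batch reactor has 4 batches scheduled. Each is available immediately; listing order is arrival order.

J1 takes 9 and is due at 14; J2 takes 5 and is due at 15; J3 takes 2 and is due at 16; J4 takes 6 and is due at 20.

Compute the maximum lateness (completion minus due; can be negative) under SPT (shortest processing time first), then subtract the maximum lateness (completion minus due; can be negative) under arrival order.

6

SPT (increasing processing time): J3 J2 J4 J1.
J3: 0→2, due 16, lateness -14
J2: 2→7, due 15, lateness -8
J4: 7→13, due 20, lateness -7
J1: 13→22, due 14, lateness 8
Maximum = 8.
FIFO (arrival order): J1 J2 J3 J4.
J1: 0→9, due 14, lateness -5
J2: 9→14, due 15, lateness -1
J3: 14→16, due 16, lateness 0
J4: 16→22, due 20, lateness 2
Maximum = 2.
Difference = 8 − 2 = 6.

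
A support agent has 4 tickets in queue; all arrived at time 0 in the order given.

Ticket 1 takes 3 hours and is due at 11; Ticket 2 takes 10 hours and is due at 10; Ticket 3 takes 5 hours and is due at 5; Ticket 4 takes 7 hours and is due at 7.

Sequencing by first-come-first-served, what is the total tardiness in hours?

FIFO (arrival order): Ticket 1 Ticket 2 Ticket 3 Ticket 4.
Ticket 1: 0→3, due 11, tardiness 0
Ticket 2: 3→13, due 10, tardiness 3
Ticket 3: 13→18, due 5, tardiness 13
Ticket 4: 18→25, due 7, tardiness 18
Sum = 0+3+13+18 = 34.

34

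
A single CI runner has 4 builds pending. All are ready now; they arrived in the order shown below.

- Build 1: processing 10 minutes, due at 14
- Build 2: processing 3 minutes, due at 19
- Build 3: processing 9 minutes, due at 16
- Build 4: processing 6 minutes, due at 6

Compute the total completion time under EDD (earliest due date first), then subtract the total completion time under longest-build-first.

EDD (increasing due date): Build 4 Build 1 Build 3 Build 2.
Build 4: 0→6
Build 1: 6→16
Build 3: 16→25
Build 2: 25→28
Sum = 6+16+25+28 = 75.
LPT (decreasing processing time): Build 1 Build 3 Build 4 Build 2.
Build 1: 0→10
Build 3: 10→19
Build 4: 19→25
Build 2: 25→28
Sum = 10+19+25+28 = 82.
Difference = 75 − 82 = -7.

-7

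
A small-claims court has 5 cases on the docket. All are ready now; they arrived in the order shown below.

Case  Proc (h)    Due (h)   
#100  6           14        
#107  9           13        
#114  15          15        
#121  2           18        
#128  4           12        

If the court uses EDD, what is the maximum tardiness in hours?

19

EDD (increasing due date): #128 #107 #100 #114 #121.
#128: 0→4, due 12, tardiness 0
#107: 4→13, due 13, tardiness 0
#100: 13→19, due 14, tardiness 5
#114: 19→34, due 15, tardiness 19
#121: 34→36, due 18, tardiness 18
Maximum = 19.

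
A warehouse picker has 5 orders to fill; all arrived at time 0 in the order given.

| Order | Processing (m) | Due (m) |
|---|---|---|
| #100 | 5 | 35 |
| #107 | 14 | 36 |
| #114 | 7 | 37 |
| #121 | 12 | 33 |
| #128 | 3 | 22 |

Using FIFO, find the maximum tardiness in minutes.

19

FIFO (arrival order): #100 #107 #114 #121 #128.
#100: 0→5, due 35, tardiness 0
#107: 5→19, due 36, tardiness 0
#114: 19→26, due 37, tardiness 0
#121: 26→38, due 33, tardiness 5
#128: 38→41, due 22, tardiness 19
Maximum = 19.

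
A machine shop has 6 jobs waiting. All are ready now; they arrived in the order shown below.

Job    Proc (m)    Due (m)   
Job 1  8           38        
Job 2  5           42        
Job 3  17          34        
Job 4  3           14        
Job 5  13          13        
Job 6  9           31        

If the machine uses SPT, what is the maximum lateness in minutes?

25

SPT (increasing processing time): Job 4 Job 2 Job 1 Job 6 Job 5 Job 3.
Job 4: 0→3, due 14, lateness -11
Job 2: 3→8, due 42, lateness -34
Job 1: 8→16, due 38, lateness -22
Job 6: 16→25, due 31, lateness -6
Job 5: 25→38, due 13, lateness 25
Job 3: 38→55, due 34, lateness 21
Maximum = 25.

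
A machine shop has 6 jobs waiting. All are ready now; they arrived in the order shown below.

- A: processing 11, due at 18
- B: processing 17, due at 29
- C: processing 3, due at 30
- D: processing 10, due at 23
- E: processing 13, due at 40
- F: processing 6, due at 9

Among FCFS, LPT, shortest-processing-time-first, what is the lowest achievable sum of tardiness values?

46

FIFO (arrival order): A B C D E F.
A: 0→11, due 18, tardiness 0
B: 11→28, due 29, tardiness 0
C: 28→31, due 30, tardiness 1
D: 31→41, due 23, tardiness 18
E: 41→54, due 40, tardiness 14
F: 54→60, due 9, tardiness 51
Sum = 0+0+1+18+14+51 = 84.
LPT (decreasing processing time): B E A D F C.
B: 0→17, due 29, tardiness 0
E: 17→30, due 40, tardiness 0
A: 30→41, due 18, tardiness 23
D: 41→51, due 23, tardiness 28
F: 51→57, due 9, tardiness 48
C: 57→60, due 30, tardiness 30
Sum = 0+0+23+28+48+30 = 129.
SPT (increasing processing time): C F D A E B.
C: 0→3, due 30, tardiness 0
F: 3→9, due 9, tardiness 0
D: 9→19, due 23, tardiness 0
A: 19→30, due 18, tardiness 12
E: 30→43, due 40, tardiness 3
B: 43→60, due 29, tardiness 31
Sum = 0+0+0+12+3+31 = 46.
FIFO 84, LPT 129, SPT 46 → minimum 46.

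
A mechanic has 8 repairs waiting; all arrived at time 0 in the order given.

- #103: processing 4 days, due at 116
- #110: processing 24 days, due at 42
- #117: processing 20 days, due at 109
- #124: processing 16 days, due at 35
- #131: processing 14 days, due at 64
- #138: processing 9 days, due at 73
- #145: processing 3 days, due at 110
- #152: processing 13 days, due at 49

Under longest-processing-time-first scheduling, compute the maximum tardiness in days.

38

LPT (decreasing processing time): #110 #117 #124 #131 #152 #138 #103 #145.
#110: 0→24, due 42, tardiness 0
#117: 24→44, due 109, tardiness 0
#124: 44→60, due 35, tardiness 25
#131: 60→74, due 64, tardiness 10
#152: 74→87, due 49, tardiness 38
#138: 87→96, due 73, tardiness 23
#103: 96→100, due 116, tardiness 0
#145: 100→103, due 110, tardiness 0
Maximum = 38.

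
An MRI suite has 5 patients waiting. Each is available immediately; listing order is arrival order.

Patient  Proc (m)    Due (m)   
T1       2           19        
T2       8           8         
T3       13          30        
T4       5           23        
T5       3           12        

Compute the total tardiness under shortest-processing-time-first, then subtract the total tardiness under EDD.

SPT (increasing processing time): T1 T5 T4 T2 T3.
T1: 0→2, due 19, tardiness 0
T5: 2→5, due 12, tardiness 0
T4: 5→10, due 23, tardiness 0
T2: 10→18, due 8, tardiness 10
T3: 18→31, due 30, tardiness 1
Sum = 0+0+0+10+1 = 11.
EDD (increasing due date): T2 T5 T1 T4 T3.
T2: 0→8, due 8, tardiness 0
T5: 8→11, due 12, tardiness 0
T1: 11→13, due 19, tardiness 0
T4: 13→18, due 23, tardiness 0
T3: 18→31, due 30, tardiness 1
Sum = 0+0+0+0+1 = 1.
Difference = 11 − 1 = 10.

10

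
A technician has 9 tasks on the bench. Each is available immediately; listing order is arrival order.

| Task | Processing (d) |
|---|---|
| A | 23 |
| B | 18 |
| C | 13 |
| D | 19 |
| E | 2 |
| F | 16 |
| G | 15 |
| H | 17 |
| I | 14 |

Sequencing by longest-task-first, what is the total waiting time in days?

660

LPT (decreasing processing time): A D B H F G I C E.
A: waits 0, runs 0→23
D: waits 23, runs 23→42
B: waits 42, runs 42→60
H: waits 60, runs 60→77
F: waits 77, runs 77→93
G: waits 93, runs 93→108
I: waits 108, runs 108→122
C: waits 122, runs 122→135
E: waits 135, runs 135→137
Sum = 0+23+42+60+77+93+108+122+135 = 660.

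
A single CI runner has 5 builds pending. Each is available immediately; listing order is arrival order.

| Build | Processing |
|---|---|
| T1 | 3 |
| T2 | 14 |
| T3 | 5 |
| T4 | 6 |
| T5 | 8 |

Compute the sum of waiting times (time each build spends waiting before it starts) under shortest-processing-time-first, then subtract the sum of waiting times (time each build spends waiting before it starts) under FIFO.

SPT (increasing processing time): T1 T3 T4 T5 T2.
T1: waits 0, runs 0→3
T3: waits 3, runs 3→8
T4: waits 8, runs 8→14
T5: waits 14, runs 14→22
T2: waits 22, runs 22→36
Sum = 0+3+8+14+22 = 47.
FIFO (arrival order): T1 T2 T3 T4 T5.
T1: waits 0, runs 0→3
T2: waits 3, runs 3→17
T3: waits 17, runs 17→22
T4: waits 22, runs 22→28
T5: waits 28, runs 28→36
Sum = 0+3+17+22+28 = 70.
Difference = 47 − 70 = -23.

-23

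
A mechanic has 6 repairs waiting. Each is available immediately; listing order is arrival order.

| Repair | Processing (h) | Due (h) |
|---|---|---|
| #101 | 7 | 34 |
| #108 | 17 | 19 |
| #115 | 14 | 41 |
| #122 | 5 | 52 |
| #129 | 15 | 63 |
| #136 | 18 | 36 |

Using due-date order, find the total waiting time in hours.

200

EDD (increasing due date): #108 #101 #136 #115 #122 #129.
#108: waits 0, runs 0→17
#101: waits 17, runs 17→24
#136: waits 24, runs 24→42
#115: waits 42, runs 42→56
#122: waits 56, runs 56→61
#129: waits 61, runs 61→76
Sum = 0+17+24+42+56+61 = 200.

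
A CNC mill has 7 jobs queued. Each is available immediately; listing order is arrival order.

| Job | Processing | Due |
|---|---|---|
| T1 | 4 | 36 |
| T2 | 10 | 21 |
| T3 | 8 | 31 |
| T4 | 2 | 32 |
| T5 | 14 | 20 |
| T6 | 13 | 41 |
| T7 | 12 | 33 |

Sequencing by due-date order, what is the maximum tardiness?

EDD (increasing due date): T5 T2 T3 T4 T7 T1 T6.
T5: 0→14, due 20, tardiness 0
T2: 14→24, due 21, tardiness 3
T3: 24→32, due 31, tardiness 1
T4: 32→34, due 32, tardiness 2
T7: 34→46, due 33, tardiness 13
T1: 46→50, due 36, tardiness 14
T6: 50→63, due 41, tardiness 22
Maximum = 22.

22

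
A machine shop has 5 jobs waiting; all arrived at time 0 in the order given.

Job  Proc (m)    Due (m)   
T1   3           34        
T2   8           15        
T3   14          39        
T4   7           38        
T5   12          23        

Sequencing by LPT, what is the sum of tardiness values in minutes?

LPT (decreasing processing time): T3 T5 T2 T4 T1.
T3: 0→14, due 39, tardiness 0
T5: 14→26, due 23, tardiness 3
T2: 26→34, due 15, tardiness 19
T4: 34→41, due 38, tardiness 3
T1: 41→44, due 34, tardiness 10
Sum = 0+3+19+3+10 = 35.

35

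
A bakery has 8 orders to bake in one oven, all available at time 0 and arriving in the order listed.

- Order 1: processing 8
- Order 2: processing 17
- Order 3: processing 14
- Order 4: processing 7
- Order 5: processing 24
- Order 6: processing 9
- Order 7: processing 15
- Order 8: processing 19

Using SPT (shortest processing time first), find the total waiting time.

296

SPT (increasing processing time): Order 4 Order 1 Order 6 Order 3 Order 7 Order 2 Order 8 Order 5.
Order 4: waits 0, runs 0→7
Order 1: waits 7, runs 7→15
Order 6: waits 15, runs 15→24
Order 3: waits 24, runs 24→38
Order 7: waits 38, runs 38→53
Order 2: waits 53, runs 53→70
Order 8: waits 70, runs 70→89
Order 5: waits 89, runs 89→113
Sum = 0+7+15+24+38+53+70+89 = 296.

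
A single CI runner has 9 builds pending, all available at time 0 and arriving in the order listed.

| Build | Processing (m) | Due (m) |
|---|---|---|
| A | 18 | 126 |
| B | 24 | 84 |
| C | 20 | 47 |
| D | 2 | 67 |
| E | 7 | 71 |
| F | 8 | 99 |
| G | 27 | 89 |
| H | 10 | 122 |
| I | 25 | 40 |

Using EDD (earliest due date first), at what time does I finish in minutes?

EDD (increasing due date): I C D E B G F H A.
I: 0→25

25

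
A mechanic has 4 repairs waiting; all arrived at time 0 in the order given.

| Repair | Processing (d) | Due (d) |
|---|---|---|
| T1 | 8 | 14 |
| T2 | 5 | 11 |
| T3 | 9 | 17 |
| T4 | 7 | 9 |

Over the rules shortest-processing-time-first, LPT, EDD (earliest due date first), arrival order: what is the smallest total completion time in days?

SPT (increasing processing time): T2 T4 T1 T3.
T2: 0→5
T4: 5→12
T1: 12→20
T3: 20→29
Sum = 5+12+20+29 = 66.
LPT (decreasing processing time): T3 T1 T4 T2.
T3: 0→9
T1: 9→17
T4: 17→24
T2: 24→29
Sum = 9+17+24+29 = 79.
EDD (increasing due date): T4 T2 T1 T3.
T4: 0→7
T2: 7→12
T1: 12→20
T3: 20→29
Sum = 7+12+20+29 = 68.
FIFO (arrival order): T1 T2 T3 T4.
T1: 0→8
T2: 8→13
T3: 13→22
T4: 22→29
Sum = 8+13+22+29 = 72.
SPT 66, LPT 79, EDD 68, FIFO 72 → minimum 66.

66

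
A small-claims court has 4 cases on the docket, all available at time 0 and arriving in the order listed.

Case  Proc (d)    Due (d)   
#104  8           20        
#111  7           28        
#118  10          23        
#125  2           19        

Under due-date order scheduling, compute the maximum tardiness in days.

EDD (increasing due date): #125 #104 #118 #111.
#125: 0→2, due 19, tardiness 0
#104: 2→10, due 20, tardiness 0
#118: 10→20, due 23, tardiness 0
#111: 20→27, due 28, tardiness 0
Maximum = 0.

0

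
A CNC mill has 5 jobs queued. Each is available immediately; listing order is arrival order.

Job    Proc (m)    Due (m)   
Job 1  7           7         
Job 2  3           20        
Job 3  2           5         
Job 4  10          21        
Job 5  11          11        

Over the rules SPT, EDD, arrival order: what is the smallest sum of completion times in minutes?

SPT (increasing processing time): Job 3 Job 2 Job 1 Job 4 Job 5.
Job 3: 0→2
Job 2: 2→5
Job 1: 5→12
Job 4: 12→22
Job 5: 22→33
Sum = 2+5+12+22+33 = 74.
EDD (increasing due date): Job 3 Job 1 Job 5 Job 2 Job 4.
Job 3: 0→2
Job 1: 2→9
Job 5: 9→20
Job 2: 20→23
Job 4: 23→33
Sum = 2+9+20+23+33 = 87.
FIFO (arrival order): Job 1 Job 2 Job 3 Job 4 Job 5.
Job 1: 0→7
Job 2: 7→10
Job 3: 10→12
Job 4: 12→22
Job 5: 22→33
Sum = 7+10+12+22+33 = 84.
SPT 74, EDD 87, FIFO 84 → minimum 74.

74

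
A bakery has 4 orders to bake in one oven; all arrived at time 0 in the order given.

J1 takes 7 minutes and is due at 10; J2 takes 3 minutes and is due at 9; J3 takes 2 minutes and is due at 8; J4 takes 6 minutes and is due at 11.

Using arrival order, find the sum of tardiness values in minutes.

FIFO (arrival order): J1 J2 J3 J4.
J1: 0→7, due 10, tardiness 0
J2: 7→10, due 9, tardiness 1
J3: 10→12, due 8, tardiness 4
J4: 12→18, due 11, tardiness 7
Sum = 0+1+4+7 = 12.

12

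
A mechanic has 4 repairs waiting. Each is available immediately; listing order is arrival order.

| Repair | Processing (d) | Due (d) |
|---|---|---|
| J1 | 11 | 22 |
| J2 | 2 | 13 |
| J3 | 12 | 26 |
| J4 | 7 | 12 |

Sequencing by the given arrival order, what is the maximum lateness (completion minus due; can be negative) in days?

FIFO (arrival order): J1 J2 J3 J4.
J1: 0→11, due 22, lateness -11
J2: 11→13, due 13, lateness 0
J3: 13→25, due 26, lateness -1
J4: 25→32, due 12, lateness 20
Maximum = 20.

20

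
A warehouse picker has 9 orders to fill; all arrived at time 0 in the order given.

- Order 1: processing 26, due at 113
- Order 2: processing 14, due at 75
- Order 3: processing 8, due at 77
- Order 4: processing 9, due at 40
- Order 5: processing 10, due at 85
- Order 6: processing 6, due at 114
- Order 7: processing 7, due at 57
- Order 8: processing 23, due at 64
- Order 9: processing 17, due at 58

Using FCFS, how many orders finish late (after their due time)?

4

FIFO (arrival order): Order 1 Order 2 Order 3 Order 4 Order 5 Order 6 Order 7 Order 8 Order 9.
Order 1: 0→26, due 113, tardiness 0
Order 2: 26→40, due 75, tardiness 0
Order 3: 40→48, due 77, tardiness 0
Order 4: 48→57, due 40, tardiness 17
Order 5: 57→67, due 85, tardiness 0
Order 6: 67→73, due 114, tardiness 0
Order 7: 73→80, due 57, tardiness 23
Order 8: 80→103, due 64, tardiness 39
Order 9: 103→120, due 58, tardiness 62
Late orders: 4.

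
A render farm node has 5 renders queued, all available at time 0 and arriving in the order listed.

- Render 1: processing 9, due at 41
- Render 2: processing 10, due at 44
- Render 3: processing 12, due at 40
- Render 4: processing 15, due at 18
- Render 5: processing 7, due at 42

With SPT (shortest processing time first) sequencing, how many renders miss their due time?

1

SPT (increasing processing time): Render 5 Render 1 Render 2 Render 3 Render 4.
Render 5: 0→7, due 42, tardiness 0
Render 1: 7→16, due 41, tardiness 0
Render 2: 16→26, due 44, tardiness 0
Render 3: 26→38, due 40, tardiness 0
Render 4: 38→53, due 18, tardiness 35
Late renders: 1.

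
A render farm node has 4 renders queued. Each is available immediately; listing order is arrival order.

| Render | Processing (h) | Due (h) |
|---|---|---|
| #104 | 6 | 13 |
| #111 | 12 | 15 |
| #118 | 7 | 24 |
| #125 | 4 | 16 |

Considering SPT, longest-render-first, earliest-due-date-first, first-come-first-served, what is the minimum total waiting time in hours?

SPT (increasing processing time): #125 #104 #118 #111.
#125: waits 0, runs 0→4
#104: waits 4, runs 4→10
#118: waits 10, runs 10→17
#111: waits 17, runs 17→29
Sum = 0+4+10+17 = 31.
LPT (decreasing processing time): #111 #118 #104 #125.
#111: waits 0, runs 0→12
#118: waits 12, runs 12→19
#104: waits 19, runs 19→25
#125: waits 25, runs 25→29
Sum = 0+12+19+25 = 56.
EDD (increasing due date): #104 #111 #125 #118.
#104: waits 0, runs 0→6
#111: waits 6, runs 6→18
#125: waits 18, runs 18→22
#118: waits 22, runs 22→29
Sum = 0+6+18+22 = 46.
FIFO (arrival order): #104 #111 #118 #125.
#104: waits 0, runs 0→6
#111: waits 6, runs 6→18
#118: waits 18, runs 18→25
#125: waits 25, runs 25→29
Sum = 0+6+18+25 = 49.
SPT 31, LPT 56, EDD 46, FIFO 49 → minimum 31.

31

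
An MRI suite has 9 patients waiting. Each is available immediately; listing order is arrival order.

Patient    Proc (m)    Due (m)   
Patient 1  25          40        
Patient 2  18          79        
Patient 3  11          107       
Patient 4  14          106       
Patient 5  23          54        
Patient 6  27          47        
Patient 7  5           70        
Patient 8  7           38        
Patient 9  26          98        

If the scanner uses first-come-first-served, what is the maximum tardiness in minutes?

92

FIFO (arrival order): Patient 1 Patient 2 Patient 3 Patient 4 Patient 5 Patient 6 Patient 7 Patient 8 Patient 9.
Patient 1: 0→25, due 40, tardiness 0
Patient 2: 25→43, due 79, tardiness 0
Patient 3: 43→54, due 107, tardiness 0
Patient 4: 54→68, due 106, tardiness 0
Patient 5: 68→91, due 54, tardiness 37
Patient 6: 91→118, due 47, tardiness 71
Patient 7: 118→123, due 70, tardiness 53
Patient 8: 123→130, due 38, tardiness 92
Patient 9: 130→156, due 98, tardiness 58
Maximum = 92.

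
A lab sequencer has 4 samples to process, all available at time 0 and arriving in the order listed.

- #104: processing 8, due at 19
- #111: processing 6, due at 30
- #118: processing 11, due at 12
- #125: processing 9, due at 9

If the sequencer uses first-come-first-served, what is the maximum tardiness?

25

FIFO (arrival order): #104 #111 #118 #125.
#104: 0→8, due 19, tardiness 0
#111: 8→14, due 30, tardiness 0
#118: 14→25, due 12, tardiness 13
#125: 25→34, due 9, tardiness 25
Maximum = 25.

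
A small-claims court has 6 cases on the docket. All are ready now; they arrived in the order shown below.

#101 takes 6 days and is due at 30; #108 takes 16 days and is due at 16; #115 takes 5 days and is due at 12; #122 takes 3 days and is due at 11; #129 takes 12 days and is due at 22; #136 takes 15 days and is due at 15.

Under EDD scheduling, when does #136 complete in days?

EDD (increasing due date): #122 #115 #136 #108 #129 #101.
#122: 0→3
#115: 3→8
#136: 8→23

23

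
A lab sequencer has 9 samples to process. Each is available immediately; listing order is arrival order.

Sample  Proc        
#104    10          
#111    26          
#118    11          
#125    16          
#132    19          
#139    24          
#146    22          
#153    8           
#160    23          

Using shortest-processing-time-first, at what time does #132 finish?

SPT (increasing processing time): #153 #104 #118 #125 #132 #146 #160 #139 #111.
#153: 0→8
#104: 8→18
#118: 18→29
#125: 29→45
#132: 45→64

64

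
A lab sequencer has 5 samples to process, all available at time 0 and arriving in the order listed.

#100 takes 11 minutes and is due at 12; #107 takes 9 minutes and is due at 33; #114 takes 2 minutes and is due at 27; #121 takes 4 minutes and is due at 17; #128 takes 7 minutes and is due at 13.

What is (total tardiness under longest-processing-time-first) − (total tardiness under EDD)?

24

LPT (decreasing processing time): #100 #107 #128 #121 #114.
#100: 0→11, due 12, tardiness 0
#107: 11→20, due 33, tardiness 0
#128: 20→27, due 13, tardiness 14
#121: 27→31, due 17, tardiness 14
#114: 31→33, due 27, tardiness 6
Sum = 0+0+14+14+6 = 34.
EDD (increasing due date): #100 #128 #121 #114 #107.
#100: 0→11, due 12, tardiness 0
#128: 11→18, due 13, tardiness 5
#121: 18→22, due 17, tardiness 5
#114: 22→24, due 27, tardiness 0
#107: 24→33, due 33, tardiness 0
Sum = 0+5+5+0+0 = 10.
Difference = 34 − 10 = 24.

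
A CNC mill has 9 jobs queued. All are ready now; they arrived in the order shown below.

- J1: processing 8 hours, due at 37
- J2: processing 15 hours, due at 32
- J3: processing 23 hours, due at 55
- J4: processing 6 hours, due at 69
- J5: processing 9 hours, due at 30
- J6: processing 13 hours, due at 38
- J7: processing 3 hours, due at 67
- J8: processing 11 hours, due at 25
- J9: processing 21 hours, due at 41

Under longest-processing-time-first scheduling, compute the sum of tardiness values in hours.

326

LPT (decreasing processing time): J3 J9 J2 J6 J8 J5 J1 J4 J7.
J3: 0→23, due 55, tardiness 0
J9: 23→44, due 41, tardiness 3
J2: 44→59, due 32, tardiness 27
J6: 59→72, due 38, tardiness 34
J8: 72→83, due 25, tardiness 58
J5: 83→92, due 30, tardiness 62
J1: 92→100, due 37, tardiness 63
J4: 100→106, due 69, tardiness 37
J7: 106→109, due 67, tardiness 42
Sum = 0+3+27+34+58+62+63+37+42 = 326.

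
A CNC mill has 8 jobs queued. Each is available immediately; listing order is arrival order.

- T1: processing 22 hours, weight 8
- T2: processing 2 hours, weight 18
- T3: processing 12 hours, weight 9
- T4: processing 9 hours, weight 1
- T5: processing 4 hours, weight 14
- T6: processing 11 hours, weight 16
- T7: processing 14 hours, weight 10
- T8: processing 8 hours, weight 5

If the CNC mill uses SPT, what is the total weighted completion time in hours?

2427

SPT (increasing processing time): T2 T5 T8 T4 T6 T3 T7 T1.
T2: finishes 2, weight 18, w·C = 36
T5: finishes 6, weight 14, w·C = 84
T8: finishes 14, weight 5, w·C = 70
T4: finishes 23, weight 1, w·C = 23
T6: finishes 34, weight 16, w·C = 544
T3: finishes 46, weight 9, w·C = 414
T7: finishes 60, weight 10, w·C = 600
T1: finishes 82, weight 8, w·C = 656
Sum = 36+84+70+23+544+414+600+656 = 2427.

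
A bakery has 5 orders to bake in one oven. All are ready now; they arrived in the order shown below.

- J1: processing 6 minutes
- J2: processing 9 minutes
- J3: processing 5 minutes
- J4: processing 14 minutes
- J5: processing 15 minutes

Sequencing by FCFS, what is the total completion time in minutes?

124

FIFO (arrival order): J1 J2 J3 J4 J5.
J1: 0→6
J2: 6→15
J3: 15→20
J4: 20→34
J5: 34→49
Sum = 6+15+20+34+49 = 124.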